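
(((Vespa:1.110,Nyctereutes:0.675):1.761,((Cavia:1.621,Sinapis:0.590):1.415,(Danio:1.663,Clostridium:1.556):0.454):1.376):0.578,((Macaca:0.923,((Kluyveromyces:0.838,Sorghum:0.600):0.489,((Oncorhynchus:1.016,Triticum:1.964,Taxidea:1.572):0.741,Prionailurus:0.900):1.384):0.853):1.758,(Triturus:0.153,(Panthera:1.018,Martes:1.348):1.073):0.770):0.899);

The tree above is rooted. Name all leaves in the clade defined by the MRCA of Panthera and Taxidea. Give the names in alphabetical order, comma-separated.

Tracing Panthera: it sits inside (Panthera,Martes).
Tracing Taxidea: it sits inside (Oncorhynchus,Triticum,Taxidea).
The smallest clade enclosing both is ((Macaca,((Kluyveromyces,Sorghum),((Oncorhynchus,Triticum,Taxidea),Prionailurus))),(Triturus,(Panthera,Martes))); the answer is its 10 terminal taxa in alphabetical order.

Kluyveromyces, Macaca, Martes, Oncorhynchus, Panthera, Prionailurus, Sorghum, Taxidea, Triticum, Triturus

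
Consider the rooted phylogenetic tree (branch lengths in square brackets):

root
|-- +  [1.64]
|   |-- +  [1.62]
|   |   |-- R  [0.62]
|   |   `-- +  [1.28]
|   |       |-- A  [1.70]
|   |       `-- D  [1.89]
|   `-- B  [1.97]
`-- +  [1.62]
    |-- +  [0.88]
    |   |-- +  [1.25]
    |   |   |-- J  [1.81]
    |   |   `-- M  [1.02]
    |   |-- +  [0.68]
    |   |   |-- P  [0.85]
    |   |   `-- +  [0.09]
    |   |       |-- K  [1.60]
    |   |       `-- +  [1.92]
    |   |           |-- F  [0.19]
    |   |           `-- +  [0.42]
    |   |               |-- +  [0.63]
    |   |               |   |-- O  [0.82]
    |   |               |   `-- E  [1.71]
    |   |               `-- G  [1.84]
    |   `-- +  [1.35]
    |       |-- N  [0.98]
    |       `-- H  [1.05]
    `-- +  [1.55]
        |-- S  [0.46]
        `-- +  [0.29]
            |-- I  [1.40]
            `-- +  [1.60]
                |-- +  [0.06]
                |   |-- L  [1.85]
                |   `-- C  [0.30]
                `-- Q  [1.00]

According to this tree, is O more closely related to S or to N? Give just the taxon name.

The MRCA of O and N subtends ((J,M),(P,(K,(F,((O,E),G)))),(N,H)) (10 taxa).
The MRCA of O and S subtends (((J,M),(P,(K,(F,((O,E),G)))),(N,H)),(S,(I,((L,C),Q)))) (15 taxa).
The first is nested inside the second, so O shares a more recent common ancestor with N.

N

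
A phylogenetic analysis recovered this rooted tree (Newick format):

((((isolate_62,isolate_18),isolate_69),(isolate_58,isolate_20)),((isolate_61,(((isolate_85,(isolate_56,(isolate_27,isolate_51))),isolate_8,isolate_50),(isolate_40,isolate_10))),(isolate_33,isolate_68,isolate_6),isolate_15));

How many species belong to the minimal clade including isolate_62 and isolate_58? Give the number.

5

The MRCA of isolate_62 and isolate_58 is the node subtending (((isolate_62,isolate_18),isolate_69),(isolate_58,isolate_20)).
That clade contains 5 terminal taxa: isolate_18, isolate_20, isolate_58, isolate_62, isolate_69.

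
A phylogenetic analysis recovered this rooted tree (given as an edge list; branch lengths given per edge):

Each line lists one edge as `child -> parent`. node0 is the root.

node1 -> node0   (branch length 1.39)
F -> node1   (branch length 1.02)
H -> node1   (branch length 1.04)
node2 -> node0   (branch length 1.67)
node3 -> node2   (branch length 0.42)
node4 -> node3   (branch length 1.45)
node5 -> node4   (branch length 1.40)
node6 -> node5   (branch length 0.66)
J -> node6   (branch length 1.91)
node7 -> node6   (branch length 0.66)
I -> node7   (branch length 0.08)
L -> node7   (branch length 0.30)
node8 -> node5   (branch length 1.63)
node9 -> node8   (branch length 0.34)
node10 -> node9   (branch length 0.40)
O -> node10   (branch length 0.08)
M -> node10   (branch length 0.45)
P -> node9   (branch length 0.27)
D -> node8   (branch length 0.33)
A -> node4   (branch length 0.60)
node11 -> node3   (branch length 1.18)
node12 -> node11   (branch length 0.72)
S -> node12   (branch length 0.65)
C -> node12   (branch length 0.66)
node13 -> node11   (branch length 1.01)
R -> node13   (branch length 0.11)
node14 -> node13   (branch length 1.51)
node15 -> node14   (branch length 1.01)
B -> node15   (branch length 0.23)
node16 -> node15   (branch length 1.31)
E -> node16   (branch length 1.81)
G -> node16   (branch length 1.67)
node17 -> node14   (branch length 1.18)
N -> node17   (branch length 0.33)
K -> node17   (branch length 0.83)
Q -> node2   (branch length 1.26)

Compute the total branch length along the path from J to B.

10.36

The path runs J → … → MRCA → … → B; the MRCA is the node subtending ((((J,(I,L)),(((O,M),P),D)),A),((S,C),(R,((B,(E,G)),(N,K))))).
Branch lengths along that path: 1.91 + 0.66 + 1.40 + 1.45 + 1.18 + 1.01 + 1.51 + 1.01 + 0.23 = 10.36.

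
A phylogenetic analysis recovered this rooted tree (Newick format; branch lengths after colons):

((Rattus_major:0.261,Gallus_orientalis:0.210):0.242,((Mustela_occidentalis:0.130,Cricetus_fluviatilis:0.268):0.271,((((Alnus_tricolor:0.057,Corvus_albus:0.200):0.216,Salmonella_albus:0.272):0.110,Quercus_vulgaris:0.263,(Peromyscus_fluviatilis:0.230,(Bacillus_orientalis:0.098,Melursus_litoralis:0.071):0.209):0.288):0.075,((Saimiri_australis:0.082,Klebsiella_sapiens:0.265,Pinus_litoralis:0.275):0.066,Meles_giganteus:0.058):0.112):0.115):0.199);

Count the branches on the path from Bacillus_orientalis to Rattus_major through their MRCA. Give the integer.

The MRCA of Bacillus_orientalis and Rattus_major is the root of the tree.
From Bacillus_orientalis up to that node: 6 branches. From Rattus_major up to the same node: 2 branches. Total: 6 + 2 = 8.

8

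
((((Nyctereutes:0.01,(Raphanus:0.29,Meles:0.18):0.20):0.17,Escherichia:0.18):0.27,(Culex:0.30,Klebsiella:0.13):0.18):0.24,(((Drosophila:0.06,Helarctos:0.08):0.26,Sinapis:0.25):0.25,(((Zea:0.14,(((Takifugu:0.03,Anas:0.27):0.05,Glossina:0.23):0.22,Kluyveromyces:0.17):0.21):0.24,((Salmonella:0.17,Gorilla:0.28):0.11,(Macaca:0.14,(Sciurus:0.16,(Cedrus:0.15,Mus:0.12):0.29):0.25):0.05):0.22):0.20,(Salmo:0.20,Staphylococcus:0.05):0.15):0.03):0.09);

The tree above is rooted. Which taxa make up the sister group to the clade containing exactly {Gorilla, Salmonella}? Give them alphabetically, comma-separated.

The clade containing exactly {Gorilla, Salmonella} attaches to the tree at the node subtending ((Salmonella,Gorilla),(Macaca,(Sciurus,(Cedrus,Mus)))).
The other lineage descending from that same node — the sister group — is (Macaca,(Sciurus,(Cedrus,Mus))); its 4 tips in alphabetical order are the answer.

Cedrus, Macaca, Mus, Sciurus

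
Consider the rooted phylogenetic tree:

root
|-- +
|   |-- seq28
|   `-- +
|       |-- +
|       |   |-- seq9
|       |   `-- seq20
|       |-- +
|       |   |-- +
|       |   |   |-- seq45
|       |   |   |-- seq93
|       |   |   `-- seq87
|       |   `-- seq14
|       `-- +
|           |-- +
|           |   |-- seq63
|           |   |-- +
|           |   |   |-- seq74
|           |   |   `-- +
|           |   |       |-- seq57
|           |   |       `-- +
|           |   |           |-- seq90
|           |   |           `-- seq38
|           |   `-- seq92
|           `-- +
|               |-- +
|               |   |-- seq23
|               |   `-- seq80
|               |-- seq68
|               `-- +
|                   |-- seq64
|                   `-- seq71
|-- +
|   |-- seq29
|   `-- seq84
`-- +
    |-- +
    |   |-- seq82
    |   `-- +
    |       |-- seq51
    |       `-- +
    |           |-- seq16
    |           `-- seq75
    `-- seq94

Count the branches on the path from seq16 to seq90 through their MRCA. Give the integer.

The MRCA of seq16 and seq90 is the root of the tree.
From seq16 up to that node: 5 branches. From seq90 up to the same node: 8 branches. Total: 5 + 8 = 13.

13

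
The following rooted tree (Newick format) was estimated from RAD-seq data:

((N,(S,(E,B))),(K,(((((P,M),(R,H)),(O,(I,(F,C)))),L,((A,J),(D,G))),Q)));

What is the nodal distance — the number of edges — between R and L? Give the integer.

5

The MRCA of R and L is the node subtending ((((P,M),(R,H)),(O,(I,(F,C)))),L,((A,J),(D,G))).
From R up to that node: 4 branches. From L up to the same node: 1 branch. Total: 4 + 1 = 5.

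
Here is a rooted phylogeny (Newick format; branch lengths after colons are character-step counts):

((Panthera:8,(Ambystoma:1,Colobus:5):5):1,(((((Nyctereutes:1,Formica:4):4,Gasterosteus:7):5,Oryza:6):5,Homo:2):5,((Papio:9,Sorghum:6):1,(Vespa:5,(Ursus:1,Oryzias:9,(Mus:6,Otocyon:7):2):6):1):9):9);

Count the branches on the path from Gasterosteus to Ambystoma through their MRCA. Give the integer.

8

The MRCA of Gasterosteus and Ambystoma is the root of the tree.
From Gasterosteus up to that node: 5 branches. From Ambystoma up to the same node: 3 branches. Total: 5 + 3 = 8.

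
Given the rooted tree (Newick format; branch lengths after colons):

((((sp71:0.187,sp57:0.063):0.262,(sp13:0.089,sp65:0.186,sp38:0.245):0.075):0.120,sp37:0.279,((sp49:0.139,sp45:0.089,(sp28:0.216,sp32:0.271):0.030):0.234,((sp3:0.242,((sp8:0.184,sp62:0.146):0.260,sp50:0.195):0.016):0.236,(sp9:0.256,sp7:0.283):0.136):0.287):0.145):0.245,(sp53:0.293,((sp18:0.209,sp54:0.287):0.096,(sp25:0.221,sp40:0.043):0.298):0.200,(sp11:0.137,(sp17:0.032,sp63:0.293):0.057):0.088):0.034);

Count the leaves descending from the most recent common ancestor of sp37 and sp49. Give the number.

The MRCA of sp37 and sp49 is the node subtending (((sp71,sp57),(sp13,sp65,sp38)),sp37,((sp49,sp45,(sp28,sp32)),((sp3,((sp8,sp62),sp50)),(sp9,sp7)))).
That clade contains 16 terminal taxa: sp13, sp28, sp3, sp32, sp37, sp38, sp45, sp49, sp50, sp57, sp62, sp65, sp7, sp71, sp8, sp9.

16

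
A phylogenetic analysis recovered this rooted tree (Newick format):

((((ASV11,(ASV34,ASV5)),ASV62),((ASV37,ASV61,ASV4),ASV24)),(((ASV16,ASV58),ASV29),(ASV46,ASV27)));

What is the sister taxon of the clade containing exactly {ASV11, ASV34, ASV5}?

The clade containing exactly {ASV11, ASV34, ASV5} attaches to the tree at the node subtending ((ASV11,(ASV34,ASV5)),ASV62).
The other lineage descending from that same node — the sister group — is the single tip ASV62.

ASV62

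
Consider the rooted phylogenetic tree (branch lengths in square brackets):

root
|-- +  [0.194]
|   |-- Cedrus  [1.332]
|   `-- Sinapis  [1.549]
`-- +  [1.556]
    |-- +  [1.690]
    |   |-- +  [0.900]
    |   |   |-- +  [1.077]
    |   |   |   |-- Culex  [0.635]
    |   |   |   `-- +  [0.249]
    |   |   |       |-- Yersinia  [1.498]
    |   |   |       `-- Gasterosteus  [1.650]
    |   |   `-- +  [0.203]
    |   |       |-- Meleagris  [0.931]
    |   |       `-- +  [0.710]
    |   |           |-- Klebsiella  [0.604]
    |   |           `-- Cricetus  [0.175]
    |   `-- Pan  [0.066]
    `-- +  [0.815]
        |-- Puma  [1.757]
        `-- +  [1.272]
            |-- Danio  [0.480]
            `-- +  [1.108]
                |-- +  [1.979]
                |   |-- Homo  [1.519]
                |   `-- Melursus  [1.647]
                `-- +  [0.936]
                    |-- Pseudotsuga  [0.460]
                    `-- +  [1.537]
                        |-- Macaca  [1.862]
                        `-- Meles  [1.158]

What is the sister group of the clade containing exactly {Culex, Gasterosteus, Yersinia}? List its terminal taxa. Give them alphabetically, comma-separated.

Cricetus, Klebsiella, Meleagris

The clade containing exactly {Culex, Gasterosteus, Yersinia} attaches to the tree at the node subtending ((Culex,(Yersinia,Gasterosteus)),(Meleagris,(Klebsiella,Cricetus))).
The other lineage descending from that same node — the sister group — is (Meleagris,(Klebsiella,Cricetus)); its 3 tips in alphabetical order are the answer.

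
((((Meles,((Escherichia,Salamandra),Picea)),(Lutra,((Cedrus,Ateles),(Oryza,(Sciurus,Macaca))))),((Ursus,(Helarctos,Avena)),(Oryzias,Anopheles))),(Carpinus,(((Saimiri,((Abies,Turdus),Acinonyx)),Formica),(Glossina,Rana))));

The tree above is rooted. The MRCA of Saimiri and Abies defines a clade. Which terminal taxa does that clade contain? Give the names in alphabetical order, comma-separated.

Abies, Acinonyx, Saimiri, Turdus

Tracing Saimiri: it sits inside (Saimiri,((Abies,Turdus),Acinonyx)).
Tracing Abies: it sits inside (Abies,Turdus).
The smallest clade enclosing both is (Saimiri,((Abies,Turdus),Acinonyx)); the answer is its 4 terminal taxa in alphabetical order.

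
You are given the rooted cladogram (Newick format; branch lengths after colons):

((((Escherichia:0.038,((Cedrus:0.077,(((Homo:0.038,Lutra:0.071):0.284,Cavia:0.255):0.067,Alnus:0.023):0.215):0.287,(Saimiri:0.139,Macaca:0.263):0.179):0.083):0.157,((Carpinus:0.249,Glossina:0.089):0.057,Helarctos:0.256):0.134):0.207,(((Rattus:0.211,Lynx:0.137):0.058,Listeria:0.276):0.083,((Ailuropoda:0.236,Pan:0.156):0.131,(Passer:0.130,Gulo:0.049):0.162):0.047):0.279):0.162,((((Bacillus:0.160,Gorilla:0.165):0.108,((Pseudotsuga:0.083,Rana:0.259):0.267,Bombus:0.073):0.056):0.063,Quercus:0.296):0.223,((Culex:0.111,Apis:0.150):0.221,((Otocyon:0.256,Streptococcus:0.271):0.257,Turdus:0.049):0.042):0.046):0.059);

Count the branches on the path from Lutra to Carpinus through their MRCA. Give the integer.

10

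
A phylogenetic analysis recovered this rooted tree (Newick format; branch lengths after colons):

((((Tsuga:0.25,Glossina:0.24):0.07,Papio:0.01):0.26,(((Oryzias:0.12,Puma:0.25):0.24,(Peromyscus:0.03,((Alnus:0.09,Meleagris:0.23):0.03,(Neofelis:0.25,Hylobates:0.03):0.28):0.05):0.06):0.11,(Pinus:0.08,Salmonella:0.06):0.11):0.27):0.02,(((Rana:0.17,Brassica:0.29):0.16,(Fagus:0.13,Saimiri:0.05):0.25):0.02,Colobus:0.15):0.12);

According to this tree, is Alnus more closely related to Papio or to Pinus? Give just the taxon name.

Pinus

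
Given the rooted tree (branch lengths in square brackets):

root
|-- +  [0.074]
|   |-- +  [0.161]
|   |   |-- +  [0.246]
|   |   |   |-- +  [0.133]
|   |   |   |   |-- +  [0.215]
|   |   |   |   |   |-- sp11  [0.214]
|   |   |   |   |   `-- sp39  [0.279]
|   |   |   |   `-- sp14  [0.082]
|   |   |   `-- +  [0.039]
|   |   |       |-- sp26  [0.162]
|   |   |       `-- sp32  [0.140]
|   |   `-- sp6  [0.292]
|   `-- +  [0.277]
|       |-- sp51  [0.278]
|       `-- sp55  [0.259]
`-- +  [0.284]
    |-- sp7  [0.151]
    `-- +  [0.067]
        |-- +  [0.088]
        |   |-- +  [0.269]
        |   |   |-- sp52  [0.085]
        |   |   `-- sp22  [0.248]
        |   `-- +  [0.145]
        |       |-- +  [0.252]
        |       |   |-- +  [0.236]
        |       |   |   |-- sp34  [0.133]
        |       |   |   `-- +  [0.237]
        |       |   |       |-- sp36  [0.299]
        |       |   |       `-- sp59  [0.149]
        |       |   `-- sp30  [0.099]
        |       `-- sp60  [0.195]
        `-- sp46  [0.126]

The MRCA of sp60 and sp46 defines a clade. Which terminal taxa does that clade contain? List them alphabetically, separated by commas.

sp22, sp30, sp34, sp36, sp46, sp52, sp59, sp60

Tracing sp60: it sits inside (((sp34,(sp36,sp59)),sp30),sp60).
Tracing sp46: it sits inside (((sp52,sp22),(((sp34,(sp36,sp59)),sp30),sp60)),sp46).
The smallest clade enclosing both is (((sp52,sp22),(((sp34,(sp36,sp59)),sp30),sp60)),sp46); the answer is its 8 terminal taxa in alphabetical order.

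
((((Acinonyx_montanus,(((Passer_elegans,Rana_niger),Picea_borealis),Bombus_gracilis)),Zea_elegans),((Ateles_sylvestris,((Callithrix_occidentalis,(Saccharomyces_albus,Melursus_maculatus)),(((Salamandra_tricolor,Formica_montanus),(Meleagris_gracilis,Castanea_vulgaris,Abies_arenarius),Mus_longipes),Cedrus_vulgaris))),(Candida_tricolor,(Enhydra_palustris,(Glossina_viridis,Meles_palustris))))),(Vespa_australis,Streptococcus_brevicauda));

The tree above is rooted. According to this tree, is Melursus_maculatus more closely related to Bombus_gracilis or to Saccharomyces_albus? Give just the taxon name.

Saccharomyces_albus

The MRCA of Melursus_maculatus and Saccharomyces_albus subtends (Saccharomyces_albus,Melursus_maculatus) (2 taxa).
The MRCA of Melursus_maculatus and Bombus_gracilis subtends (((Acinonyx_montanus,(((Passer_elegans,Rana_niger),Picea_borealis),Bombus_gracilis)),Zea_elegans),((Ateles_sylvestris,((Callithrix_occidentalis,(Saccharomyces_albus,Melursus_maculatus)),(((Salamandra_tricolor,Formica_montanus),(Meleagris_gracilis,Castanea_vulgaris,Abies_arenarius),Mus_longipes),Cedrus_vulgaris))),(Candida_tricolor,(Enhydra_palustris,(Glossina_viridis,Meles_palustris))))) (21 taxa).
The first is nested inside the second, so Melursus_maculatus shares a more recent common ancestor with Saccharomyces_albus.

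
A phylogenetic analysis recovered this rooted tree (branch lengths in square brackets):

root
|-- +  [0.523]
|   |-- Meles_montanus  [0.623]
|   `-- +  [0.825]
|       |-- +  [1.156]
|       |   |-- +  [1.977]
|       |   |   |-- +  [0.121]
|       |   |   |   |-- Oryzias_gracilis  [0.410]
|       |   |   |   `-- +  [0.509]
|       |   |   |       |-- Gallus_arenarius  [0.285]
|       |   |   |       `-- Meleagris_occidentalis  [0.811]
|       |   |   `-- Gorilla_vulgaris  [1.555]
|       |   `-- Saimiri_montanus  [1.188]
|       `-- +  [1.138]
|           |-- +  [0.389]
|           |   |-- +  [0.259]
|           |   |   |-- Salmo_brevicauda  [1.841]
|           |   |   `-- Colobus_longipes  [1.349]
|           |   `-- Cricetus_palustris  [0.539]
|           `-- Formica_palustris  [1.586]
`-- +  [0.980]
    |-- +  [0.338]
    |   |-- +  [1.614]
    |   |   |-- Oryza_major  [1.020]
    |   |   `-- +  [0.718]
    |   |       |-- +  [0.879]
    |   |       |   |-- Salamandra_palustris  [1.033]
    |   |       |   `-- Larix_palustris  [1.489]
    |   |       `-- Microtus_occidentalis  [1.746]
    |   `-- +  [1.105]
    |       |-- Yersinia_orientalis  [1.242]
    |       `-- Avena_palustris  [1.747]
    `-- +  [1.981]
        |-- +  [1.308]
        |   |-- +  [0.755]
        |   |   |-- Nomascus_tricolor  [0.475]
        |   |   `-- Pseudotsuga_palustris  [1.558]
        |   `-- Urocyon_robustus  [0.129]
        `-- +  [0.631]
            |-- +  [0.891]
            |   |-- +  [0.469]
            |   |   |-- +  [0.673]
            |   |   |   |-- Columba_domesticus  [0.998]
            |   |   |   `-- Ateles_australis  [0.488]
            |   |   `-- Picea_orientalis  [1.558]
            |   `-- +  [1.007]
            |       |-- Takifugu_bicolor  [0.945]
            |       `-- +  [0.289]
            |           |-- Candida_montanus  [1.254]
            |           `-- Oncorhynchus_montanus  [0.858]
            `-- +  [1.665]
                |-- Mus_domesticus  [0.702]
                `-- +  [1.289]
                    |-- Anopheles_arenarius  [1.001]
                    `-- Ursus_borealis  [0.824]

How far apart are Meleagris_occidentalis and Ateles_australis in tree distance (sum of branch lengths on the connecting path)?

The path runs Meleagris_occidentalis → … → MRCA → … → Ateles_australis; the MRCA is the root of the tree.
Branch lengths along that path: 0.811 + 0.509 + 0.121 + 1.977 + 1.156 + 0.825 + 0.523 + 0.980 + 1.981 + 0.631 + 0.891 + 0.469 + 0.673 + 0.488 = 12.035.

12.035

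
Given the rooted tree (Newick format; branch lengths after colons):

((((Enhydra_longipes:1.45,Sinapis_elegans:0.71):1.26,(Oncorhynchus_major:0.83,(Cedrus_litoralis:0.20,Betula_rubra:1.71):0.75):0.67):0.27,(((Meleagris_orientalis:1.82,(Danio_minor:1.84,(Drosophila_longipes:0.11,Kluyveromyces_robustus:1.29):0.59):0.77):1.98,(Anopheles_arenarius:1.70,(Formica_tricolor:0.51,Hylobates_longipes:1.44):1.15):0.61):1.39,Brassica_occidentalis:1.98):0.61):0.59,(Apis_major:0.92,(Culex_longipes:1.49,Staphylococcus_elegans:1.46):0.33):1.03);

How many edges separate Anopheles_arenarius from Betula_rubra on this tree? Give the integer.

8

The MRCA of Anopheles_arenarius and Betula_rubra is the node subtending (((Enhydra_longipes,Sinapis_elegans),(Oncorhynchus_major,(Cedrus_litoralis,Betula_rubra))),(((Meleagris_orientalis,(Danio_minor,(Drosophila_longipes,Kluyveromyces_robustus))),(Anopheles_arenarius,(Formica_tricolor,Hylobates_longipes))),Brassica_occidentalis)).
From Anopheles_arenarius up to that node: 4 branches. From Betula_rubra up to the same node: 4 branches. Total: 4 + 4 = 8.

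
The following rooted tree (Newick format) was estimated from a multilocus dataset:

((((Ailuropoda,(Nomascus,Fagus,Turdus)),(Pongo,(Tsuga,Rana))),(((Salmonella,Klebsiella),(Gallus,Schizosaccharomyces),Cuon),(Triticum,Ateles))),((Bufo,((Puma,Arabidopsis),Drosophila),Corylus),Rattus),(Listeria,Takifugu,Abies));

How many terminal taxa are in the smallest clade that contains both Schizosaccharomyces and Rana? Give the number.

14

The MRCA of Schizosaccharomyces and Rana is the node subtending (((Ailuropoda,(Nomascus,Fagus,Turdus)),(Pongo,(Tsuga,Rana))),(((Salmonella,Klebsiella),(Gallus,Schizosaccharomyces),Cuon),(Triticum,Ateles))).
That clade contains 14 terminal taxa: Ailuropoda, Ateles, Cuon, Fagus, Gallus, Klebsiella, Nomascus, Pongo, Rana, Salmonella, Schizosaccharomyces, Triticum, Tsuga, Turdus.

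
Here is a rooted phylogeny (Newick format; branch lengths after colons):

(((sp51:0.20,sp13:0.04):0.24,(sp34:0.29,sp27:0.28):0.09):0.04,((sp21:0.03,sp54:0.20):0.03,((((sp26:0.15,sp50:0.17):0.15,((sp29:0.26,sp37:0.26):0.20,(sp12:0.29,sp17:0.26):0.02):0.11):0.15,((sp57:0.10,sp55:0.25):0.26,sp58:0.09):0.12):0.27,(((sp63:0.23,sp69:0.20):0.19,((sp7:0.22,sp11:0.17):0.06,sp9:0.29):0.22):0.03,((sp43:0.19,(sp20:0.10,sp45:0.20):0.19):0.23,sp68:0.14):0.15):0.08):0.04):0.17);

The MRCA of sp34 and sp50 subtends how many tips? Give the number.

The MRCA of sp34 and sp50 is the root, so the clade is the entire tree.
That clade contains 24 terminal taxa: sp11, sp12, sp13, sp17, sp20, sp21, sp26, sp27, sp29, sp34, sp37, sp43, sp45, sp50, sp51, sp54, sp55, sp57, sp58, sp63, sp68, sp69, sp7, sp9.

24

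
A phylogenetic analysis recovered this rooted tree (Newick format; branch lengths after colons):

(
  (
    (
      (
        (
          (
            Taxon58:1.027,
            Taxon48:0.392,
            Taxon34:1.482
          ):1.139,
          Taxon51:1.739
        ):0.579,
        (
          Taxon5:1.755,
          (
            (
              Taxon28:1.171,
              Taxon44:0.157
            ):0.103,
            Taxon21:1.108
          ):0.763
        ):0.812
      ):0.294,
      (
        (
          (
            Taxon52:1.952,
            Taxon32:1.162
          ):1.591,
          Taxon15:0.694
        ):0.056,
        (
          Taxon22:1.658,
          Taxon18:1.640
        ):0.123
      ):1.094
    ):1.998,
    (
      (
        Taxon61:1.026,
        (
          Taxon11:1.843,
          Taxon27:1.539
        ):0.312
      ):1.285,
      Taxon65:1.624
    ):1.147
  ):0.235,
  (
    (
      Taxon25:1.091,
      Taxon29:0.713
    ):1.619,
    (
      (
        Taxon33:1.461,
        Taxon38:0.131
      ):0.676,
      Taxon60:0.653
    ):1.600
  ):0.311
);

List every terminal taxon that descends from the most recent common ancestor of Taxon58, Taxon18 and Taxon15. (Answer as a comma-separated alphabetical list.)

Tracing Taxon58: it sits inside (Taxon58,Taxon48,Taxon34).
Tracing Taxon18: it sits inside (Taxon22,Taxon18).
Tracing Taxon15: it sits inside ((Taxon52,Taxon32),Taxon15).
The smallest clade enclosing all 3 is ((((Taxon58,Taxon48,Taxon34),Taxon51),(Taxon5,((Taxon28,Taxon44),Taxon21))),(((Taxon52,Taxon32),Taxon15),(Taxon22,Taxon18))); the answer is its 13 terminal taxa in alphabetical order.

Taxon15, Taxon18, Taxon21, Taxon22, Taxon28, Taxon32, Taxon34, Taxon44, Taxon48, Taxon5, Taxon51, Taxon52, Taxon58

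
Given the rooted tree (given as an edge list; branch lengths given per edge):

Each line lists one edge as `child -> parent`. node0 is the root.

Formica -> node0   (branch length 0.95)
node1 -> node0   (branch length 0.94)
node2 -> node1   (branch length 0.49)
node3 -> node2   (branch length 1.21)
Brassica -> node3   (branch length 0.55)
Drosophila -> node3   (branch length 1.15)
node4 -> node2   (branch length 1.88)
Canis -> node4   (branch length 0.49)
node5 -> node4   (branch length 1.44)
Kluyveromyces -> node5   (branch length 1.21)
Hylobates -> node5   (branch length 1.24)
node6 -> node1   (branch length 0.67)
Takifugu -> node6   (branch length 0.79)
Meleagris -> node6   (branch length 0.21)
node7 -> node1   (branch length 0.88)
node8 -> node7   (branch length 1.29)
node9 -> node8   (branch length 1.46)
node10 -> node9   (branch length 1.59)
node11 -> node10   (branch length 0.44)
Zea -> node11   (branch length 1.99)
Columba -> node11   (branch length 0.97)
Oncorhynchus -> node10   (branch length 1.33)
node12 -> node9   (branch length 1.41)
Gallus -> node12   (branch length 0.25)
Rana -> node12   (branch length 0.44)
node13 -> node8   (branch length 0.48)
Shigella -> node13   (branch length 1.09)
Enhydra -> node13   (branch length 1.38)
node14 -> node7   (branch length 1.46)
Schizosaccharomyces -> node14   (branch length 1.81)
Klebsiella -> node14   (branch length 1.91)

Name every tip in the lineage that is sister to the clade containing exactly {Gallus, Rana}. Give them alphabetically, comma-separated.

Columba, Oncorhynchus, Zea

The clade containing exactly {Gallus, Rana} attaches to the tree at the node subtending (((Zea,Columba),Oncorhynchus),(Gallus,Rana)).
The other lineage descending from that same node — the sister group — is ((Zea,Columba),Oncorhynchus); its 3 tips in alphabetical order are the answer.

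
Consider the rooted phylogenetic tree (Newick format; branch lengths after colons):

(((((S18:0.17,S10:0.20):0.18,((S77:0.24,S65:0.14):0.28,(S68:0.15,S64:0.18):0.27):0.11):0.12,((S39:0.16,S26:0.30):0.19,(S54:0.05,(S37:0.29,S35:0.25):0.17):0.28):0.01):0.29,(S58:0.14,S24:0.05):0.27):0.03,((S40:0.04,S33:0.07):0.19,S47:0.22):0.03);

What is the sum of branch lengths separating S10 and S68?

The path runs S10 → … → MRCA → … → S68; the MRCA is the node subtending ((S18,S10),((S77,S65),(S68,S64))).
Branch lengths along that path: 0.20 + 0.18 + 0.11 + 0.27 + 0.15 = 0.91.

0.91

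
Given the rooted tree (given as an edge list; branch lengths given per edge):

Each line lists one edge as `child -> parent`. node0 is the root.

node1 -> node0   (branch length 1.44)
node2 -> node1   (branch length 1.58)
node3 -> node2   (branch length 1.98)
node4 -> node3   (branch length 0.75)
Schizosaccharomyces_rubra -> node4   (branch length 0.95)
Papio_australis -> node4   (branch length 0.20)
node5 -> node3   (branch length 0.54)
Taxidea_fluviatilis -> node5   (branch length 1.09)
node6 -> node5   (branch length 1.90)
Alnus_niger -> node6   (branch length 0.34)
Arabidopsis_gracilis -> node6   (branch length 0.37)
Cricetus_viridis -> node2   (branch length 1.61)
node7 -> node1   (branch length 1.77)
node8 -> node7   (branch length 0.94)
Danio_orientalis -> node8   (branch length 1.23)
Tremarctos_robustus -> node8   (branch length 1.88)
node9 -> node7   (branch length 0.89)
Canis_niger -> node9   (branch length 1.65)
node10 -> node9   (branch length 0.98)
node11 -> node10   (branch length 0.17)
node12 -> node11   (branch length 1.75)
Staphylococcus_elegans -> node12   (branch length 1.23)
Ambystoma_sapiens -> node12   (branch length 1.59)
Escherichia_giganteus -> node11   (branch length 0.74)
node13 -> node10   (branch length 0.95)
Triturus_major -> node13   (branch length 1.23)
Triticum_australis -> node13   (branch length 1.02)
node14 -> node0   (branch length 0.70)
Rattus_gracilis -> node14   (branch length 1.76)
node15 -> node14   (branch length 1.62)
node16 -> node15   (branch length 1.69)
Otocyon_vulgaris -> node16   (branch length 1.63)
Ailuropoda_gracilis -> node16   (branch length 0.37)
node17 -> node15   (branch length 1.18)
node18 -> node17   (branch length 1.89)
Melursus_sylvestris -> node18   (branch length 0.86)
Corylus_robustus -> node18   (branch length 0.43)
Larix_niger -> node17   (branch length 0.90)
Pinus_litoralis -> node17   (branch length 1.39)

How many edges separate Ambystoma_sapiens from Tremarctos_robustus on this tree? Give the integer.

7

The MRCA of Ambystoma_sapiens and Tremarctos_robustus is the node subtending ((Danio_orientalis,Tremarctos_robustus),(Canis_niger,(((Staphylococcus_elegans,Ambystoma_sapiens),Escherichia_giganteus),(Triturus_major,Triticum_australis)))).
From Ambystoma_sapiens up to that node: 5 branches. From Tremarctos_robustus up to the same node: 2 branches. Total: 5 + 2 = 7.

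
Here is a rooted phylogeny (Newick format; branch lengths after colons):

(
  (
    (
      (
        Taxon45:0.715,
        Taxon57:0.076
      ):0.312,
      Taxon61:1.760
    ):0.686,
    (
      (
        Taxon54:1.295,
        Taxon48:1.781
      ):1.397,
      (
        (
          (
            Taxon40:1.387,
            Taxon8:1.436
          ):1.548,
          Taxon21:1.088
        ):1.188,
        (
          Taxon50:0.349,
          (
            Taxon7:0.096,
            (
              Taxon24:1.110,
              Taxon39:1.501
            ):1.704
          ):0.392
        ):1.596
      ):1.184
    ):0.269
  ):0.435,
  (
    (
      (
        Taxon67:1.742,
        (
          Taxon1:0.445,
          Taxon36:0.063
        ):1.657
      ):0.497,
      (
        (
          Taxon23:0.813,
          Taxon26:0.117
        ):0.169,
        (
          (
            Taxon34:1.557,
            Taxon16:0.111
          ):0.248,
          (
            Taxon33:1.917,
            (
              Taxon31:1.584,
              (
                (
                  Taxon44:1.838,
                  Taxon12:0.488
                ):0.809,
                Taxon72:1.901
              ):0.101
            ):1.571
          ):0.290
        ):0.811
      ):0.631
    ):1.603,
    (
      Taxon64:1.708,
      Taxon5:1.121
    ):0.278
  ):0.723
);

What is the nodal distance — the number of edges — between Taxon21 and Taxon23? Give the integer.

The MRCA of Taxon21 and Taxon23 is the root of the tree.
From Taxon21 up to that node: 5 branches. From Taxon23 up to the same node: 5 branches. Total: 5 + 5 = 10.

10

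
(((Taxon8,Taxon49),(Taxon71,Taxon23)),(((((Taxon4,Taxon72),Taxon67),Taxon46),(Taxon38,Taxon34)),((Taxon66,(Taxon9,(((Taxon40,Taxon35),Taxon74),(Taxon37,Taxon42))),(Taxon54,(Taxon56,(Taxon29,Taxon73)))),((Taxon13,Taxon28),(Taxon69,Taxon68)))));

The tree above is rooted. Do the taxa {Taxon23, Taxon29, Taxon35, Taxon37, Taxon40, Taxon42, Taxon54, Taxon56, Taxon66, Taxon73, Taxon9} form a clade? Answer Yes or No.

No

The MRCA of the listed taxa is the root, so the smallest clade containing them is the whole tree.
That clade also contains Taxon13, Taxon28, Taxon34, Taxon38, Taxon4, Taxon46, Taxon49, Taxon67, Taxon68, Taxon69, Taxon71, Taxon72, Taxon74, Taxon8, which are not in the proposed group, so the group is not monophyletic.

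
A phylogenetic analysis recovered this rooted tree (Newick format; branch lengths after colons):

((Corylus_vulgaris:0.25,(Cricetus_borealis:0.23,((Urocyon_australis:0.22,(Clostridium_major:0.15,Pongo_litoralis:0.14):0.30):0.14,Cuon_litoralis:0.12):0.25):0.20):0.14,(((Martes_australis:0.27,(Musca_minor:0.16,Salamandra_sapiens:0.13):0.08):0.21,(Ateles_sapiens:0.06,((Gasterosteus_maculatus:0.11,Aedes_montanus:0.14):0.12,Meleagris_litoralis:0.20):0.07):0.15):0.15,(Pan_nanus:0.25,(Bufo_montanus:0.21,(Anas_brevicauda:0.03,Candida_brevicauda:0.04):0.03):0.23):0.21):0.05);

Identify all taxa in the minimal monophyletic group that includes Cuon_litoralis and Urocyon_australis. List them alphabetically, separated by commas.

Clostridium_major, Cuon_litoralis, Pongo_litoralis, Urocyon_australis

Tracing Cuon_litoralis: it sits inside ((Urocyon_australis,(Clostridium_major,Pongo_litoralis)),Cuon_litoralis).
Tracing Urocyon_australis: it sits inside (Urocyon_australis,(Clostridium_major,Pongo_litoralis)).
The smallest clade enclosing both is ((Urocyon_australis,(Clostridium_major,Pongo_litoralis)),Cuon_litoralis); the answer is its 4 terminal taxa in alphabetical order.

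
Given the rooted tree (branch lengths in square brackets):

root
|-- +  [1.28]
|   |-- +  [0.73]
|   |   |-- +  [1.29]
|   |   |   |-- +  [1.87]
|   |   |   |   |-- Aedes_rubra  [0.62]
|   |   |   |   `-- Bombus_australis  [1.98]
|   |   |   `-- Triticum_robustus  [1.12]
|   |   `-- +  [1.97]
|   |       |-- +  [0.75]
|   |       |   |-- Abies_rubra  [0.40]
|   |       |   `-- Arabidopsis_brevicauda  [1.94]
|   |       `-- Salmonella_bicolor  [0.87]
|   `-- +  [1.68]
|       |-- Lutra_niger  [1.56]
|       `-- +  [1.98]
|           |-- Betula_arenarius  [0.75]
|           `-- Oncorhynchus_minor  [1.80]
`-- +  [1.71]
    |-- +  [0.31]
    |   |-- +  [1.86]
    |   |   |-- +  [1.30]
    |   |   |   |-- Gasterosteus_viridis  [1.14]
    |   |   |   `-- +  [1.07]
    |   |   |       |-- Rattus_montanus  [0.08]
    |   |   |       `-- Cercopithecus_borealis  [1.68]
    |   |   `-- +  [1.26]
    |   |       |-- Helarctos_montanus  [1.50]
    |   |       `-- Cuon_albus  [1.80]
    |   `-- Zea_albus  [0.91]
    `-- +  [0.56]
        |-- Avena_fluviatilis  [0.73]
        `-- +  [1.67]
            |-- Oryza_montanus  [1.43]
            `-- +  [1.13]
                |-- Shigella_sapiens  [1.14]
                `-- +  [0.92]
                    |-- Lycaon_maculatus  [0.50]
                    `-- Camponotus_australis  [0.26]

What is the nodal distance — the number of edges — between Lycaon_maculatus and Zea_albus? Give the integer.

7

The MRCA of Lycaon_maculatus and Zea_albus is the node subtending ((((Gasterosteus_viridis,(Rattus_montanus,Cercopithecus_borealis)),(Helarctos_montanus,Cuon_albus)),Zea_albus),(Avena_fluviatilis,(Oryza_montanus,(Shigella_sapiens,(Lycaon_maculatus,Camponotus_australis))))).
From Lycaon_maculatus up to that node: 5 branches. From Zea_albus up to the same node: 2 branches. Total: 5 + 2 = 7.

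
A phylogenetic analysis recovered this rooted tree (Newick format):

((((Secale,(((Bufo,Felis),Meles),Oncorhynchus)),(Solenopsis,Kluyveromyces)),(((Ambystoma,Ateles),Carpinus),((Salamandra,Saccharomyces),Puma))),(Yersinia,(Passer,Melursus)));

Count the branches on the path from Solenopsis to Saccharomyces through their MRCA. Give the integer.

The MRCA of Solenopsis and Saccharomyces is the node subtending (((Secale,(((Bufo,Felis),Meles),Oncorhynchus)),(Solenopsis,Kluyveromyces)),(((Ambystoma,Ateles),Carpinus),((Salamandra,Saccharomyces),Puma))).
From Solenopsis up to that node: 3 branches. From Saccharomyces up to the same node: 4 branches. Total: 3 + 4 = 7.

7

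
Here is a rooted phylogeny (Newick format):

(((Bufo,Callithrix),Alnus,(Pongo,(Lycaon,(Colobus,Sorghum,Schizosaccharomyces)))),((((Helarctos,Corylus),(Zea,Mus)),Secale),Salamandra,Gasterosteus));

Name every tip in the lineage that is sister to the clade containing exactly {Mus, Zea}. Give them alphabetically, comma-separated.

The clade containing exactly {Mus, Zea} attaches to the tree at the node subtending ((Helarctos,Corylus),(Zea,Mus)).
The other lineage descending from that same node — the sister group — is (Helarctos,Corylus); its 2 tips in alphabetical order are the answer.

Corylus, Helarctos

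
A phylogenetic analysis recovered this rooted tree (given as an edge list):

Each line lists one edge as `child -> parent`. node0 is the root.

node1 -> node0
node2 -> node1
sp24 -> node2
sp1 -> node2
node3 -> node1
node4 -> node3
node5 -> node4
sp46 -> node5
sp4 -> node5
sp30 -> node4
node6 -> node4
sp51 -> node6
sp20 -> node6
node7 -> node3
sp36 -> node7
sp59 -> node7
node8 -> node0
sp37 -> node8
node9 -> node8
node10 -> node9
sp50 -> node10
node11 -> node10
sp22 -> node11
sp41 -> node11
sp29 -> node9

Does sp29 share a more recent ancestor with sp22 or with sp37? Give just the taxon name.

sp22

The MRCA of sp29 and sp22 subtends ((sp50,(sp22,sp41)),sp29) (4 taxa).
The MRCA of sp29 and sp37 subtends (sp37,((sp50,(sp22,sp41)),sp29)) (5 taxa).
The first is nested inside the second, so sp29 shares a more recent common ancestor with sp22.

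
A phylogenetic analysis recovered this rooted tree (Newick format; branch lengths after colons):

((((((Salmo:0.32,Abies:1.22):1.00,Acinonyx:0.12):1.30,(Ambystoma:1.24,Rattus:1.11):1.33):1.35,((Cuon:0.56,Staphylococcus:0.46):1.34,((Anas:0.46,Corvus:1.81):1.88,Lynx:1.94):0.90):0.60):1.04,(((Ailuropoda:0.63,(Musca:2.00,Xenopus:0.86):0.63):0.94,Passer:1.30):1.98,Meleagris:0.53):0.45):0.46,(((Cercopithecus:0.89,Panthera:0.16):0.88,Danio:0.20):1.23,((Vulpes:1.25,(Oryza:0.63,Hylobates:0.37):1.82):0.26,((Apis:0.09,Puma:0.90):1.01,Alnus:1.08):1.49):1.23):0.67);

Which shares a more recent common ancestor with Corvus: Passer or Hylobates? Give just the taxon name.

Passer

The MRCA of Corvus and Passer subtends (((((Salmo,Abies),Acinonyx),(Ambystoma,Rattus)),((Cuon,Staphylococcus),((Anas,Corvus),Lynx))),(((Ailuropoda,(Musca,Xenopus)),Passer),Meleagris)) (15 taxa).
The MRCA of Corvus and Hylobates is the root, subtending the entire tree (24 taxa).
The first is nested inside the second, so Corvus shares a more recent common ancestor with Passer.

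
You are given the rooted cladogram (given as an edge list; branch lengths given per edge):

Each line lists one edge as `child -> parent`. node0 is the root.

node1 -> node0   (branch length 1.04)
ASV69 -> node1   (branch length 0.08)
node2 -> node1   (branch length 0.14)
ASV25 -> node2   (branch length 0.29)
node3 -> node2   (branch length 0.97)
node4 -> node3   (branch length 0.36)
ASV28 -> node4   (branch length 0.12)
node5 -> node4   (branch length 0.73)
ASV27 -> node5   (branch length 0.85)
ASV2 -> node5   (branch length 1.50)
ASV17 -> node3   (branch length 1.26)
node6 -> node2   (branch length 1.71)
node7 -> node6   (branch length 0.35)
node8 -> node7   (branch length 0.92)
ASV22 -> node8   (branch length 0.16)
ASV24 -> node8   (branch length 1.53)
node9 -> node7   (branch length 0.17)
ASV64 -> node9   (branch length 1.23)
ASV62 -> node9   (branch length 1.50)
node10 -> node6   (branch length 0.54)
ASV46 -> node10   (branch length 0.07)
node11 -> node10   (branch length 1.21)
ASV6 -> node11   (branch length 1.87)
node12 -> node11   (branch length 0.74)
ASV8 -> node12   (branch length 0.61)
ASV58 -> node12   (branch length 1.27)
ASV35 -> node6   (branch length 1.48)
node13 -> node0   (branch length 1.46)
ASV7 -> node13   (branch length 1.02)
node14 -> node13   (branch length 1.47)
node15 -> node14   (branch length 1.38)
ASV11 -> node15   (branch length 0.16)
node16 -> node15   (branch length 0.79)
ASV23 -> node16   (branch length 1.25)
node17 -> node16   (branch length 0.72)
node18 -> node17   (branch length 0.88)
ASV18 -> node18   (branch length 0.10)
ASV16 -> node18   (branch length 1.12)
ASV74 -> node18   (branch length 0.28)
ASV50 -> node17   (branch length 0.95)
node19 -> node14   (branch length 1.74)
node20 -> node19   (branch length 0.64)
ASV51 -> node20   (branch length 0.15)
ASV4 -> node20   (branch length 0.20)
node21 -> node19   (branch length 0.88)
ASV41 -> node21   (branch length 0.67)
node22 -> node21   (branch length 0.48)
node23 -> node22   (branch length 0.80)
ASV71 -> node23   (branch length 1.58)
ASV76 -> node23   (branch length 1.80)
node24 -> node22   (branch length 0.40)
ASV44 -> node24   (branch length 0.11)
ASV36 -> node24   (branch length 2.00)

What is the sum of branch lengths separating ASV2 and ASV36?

13.17

The path runs ASV2 → … → MRCA → … → ASV36; the MRCA is the root of the tree.
Branch lengths along that path: 1.50 + 0.73 + 0.36 + 0.97 + 0.14 + 1.04 + 1.46 + 1.47 + 1.74 + 0.88 + 0.48 + 0.40 + 2.00 = 13.17.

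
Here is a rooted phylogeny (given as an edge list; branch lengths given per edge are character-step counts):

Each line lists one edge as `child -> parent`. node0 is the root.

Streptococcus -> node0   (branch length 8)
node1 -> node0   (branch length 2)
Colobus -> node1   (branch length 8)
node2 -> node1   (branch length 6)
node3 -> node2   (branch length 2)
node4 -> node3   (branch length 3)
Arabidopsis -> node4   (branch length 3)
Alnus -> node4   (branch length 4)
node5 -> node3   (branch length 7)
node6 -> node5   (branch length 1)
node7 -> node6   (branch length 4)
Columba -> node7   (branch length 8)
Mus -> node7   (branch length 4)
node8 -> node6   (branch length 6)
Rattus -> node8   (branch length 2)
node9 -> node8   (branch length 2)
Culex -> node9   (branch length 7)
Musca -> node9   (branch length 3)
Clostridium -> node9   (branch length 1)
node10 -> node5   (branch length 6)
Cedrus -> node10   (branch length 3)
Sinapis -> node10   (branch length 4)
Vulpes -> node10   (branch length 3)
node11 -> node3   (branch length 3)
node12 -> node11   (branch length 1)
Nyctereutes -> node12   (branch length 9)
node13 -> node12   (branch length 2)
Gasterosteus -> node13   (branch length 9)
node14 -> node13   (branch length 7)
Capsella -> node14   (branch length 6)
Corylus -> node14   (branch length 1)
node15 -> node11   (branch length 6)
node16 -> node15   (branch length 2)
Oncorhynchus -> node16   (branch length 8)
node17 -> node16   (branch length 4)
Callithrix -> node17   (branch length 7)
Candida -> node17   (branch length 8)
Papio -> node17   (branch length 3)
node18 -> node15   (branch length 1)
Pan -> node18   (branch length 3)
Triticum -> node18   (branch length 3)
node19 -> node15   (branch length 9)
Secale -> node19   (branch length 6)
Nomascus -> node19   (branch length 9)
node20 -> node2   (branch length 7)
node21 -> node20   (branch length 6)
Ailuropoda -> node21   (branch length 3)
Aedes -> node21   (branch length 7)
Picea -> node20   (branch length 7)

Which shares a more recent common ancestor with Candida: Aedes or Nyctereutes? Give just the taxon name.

Nyctereutes

The MRCA of Candida and Nyctereutes subtends ((Nyctereutes,(Gasterosteus,(Capsella,Corylus))),((Oncorhynchus,(Callithrix,Candida,Papio)),(Pan,Triticum),(Secale,Nomascus))) (12 taxa).
The MRCA of Candida and Aedes subtends (((Arabidopsis,Alnus),(((Columba,Mus),(Rattus,(Culex,Musca,Clostridium))),(Cedrus,Sinapis,Vulpes)),((Nyctereutes,(Gasterosteus,(Capsella,Corylus))),((Oncorhynchus,(Callithrix,Candida,Papio)),(Pan,Triticum),(Secale,Nomascus)))),((Ailuropoda,Aedes),Picea)) (26 taxa).
The first is nested inside the second, so Candida shares a more recent common ancestor with Nyctereutes.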